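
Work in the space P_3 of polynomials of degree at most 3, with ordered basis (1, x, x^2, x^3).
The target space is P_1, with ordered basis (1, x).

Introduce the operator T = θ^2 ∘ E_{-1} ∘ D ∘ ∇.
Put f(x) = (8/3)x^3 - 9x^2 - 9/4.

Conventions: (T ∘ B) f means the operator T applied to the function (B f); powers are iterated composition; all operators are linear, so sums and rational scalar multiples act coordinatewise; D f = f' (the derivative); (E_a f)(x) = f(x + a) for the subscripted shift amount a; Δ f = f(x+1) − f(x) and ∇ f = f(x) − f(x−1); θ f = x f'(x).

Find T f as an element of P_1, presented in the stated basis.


g(x) = 16x

∇ f = 8x^2 - 26x + 35/3
D ∇ f = 16x - 26
E_{-1} (D ∘ ∇) f = 16x - 42
θ E_{-1} (D ∘ ∇) f = 16x
θ θ E_{-1} (D ∘ ∇) f = 16x


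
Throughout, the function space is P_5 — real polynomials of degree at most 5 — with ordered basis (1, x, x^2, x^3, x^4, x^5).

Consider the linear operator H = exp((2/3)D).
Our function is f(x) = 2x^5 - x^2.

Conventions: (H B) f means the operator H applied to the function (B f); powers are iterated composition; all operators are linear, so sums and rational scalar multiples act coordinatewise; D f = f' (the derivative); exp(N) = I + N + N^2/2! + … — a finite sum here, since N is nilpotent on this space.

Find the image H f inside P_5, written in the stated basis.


order-1 term: (20/3)x^4 - (4/3)x
order-2 term: (80/9)x^3 - 4/9
order-3 term: (160/27)x^2
order-4 term: (160/81)x
order-5 term: 64/243
the series for exp((2/3)D) f terminates at order 5
exp((2/3)D) f = 2x^5 + (20/3)x^4 + (80/9)x^3 + (133/27)x^2 + (52/81)x - 44/243

g(x) = 2x^5 + (20/3)x^4 + (80/9)x^3 + (133/27)x^2 + (52/81)x - 44/243


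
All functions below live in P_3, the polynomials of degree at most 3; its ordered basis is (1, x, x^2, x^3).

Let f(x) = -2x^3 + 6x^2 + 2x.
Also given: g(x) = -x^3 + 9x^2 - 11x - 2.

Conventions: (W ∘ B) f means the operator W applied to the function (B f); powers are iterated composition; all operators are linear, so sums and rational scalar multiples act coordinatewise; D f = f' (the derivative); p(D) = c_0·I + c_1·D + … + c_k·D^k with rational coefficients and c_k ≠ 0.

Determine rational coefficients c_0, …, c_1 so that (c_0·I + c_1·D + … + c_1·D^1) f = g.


c_0 = 1/2, c_1 = -1

D^0 f = -2x^3 + 6x^2 + 2x
D^1 f = -6x^2 + 12x + 2
matching coefficients of g against c_0 f + c_1 Df + … from the top degree down determines the c_i
solution: c_0 = 1/2, c_1 = -1


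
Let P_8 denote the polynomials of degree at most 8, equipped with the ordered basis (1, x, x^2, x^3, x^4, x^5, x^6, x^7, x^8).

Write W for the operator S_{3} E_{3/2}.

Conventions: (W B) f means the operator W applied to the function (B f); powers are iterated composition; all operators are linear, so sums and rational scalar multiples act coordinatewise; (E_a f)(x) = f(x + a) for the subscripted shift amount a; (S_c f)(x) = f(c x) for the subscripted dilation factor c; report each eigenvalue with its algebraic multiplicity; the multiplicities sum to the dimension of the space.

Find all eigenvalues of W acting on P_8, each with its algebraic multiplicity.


λ = 1 (multiplicity 1), λ = 3 (multiplicity 1), λ = 9 (multiplicity 1), λ = 27 (multiplicity 1), λ = 81 (multiplicity 1), λ = 243 (multiplicity 1), λ = 729 (multiplicity 1), λ = 2187 (multiplicity 1), λ = 6561 (multiplicity 1)

image of 1: 1
image of x: 3x + 3/2
image of x^2: 9x^2 + 9x + 9/4
image of x^3: 27x^3 + (81/2)x^2 + (81/4)x + 27/8
image of x^4: 81x^4 + 162x^3 + (243/2)x^2 + (81/2)x + 81/16
image of x^5: 243x^5 + (1215/2)x^4 + (1215/2)x^3 + (1215/4)x^2 + (1215/16)x + 243/32
image of x^6: 729x^6 + 2187x^5 + (10935/4)x^4 + (3645/2)x^3 + (10935/16)x^2 + (2187/16)x + 729/64
image of x^7: 2187x^7 + (15309/2)x^6 + (45927/4)x^5 + (76545/8)x^4 + (76545/16)x^3 + (45927/32)x^2 + (15309/64)x + 2187/128
image of x^8: 6561x^8 + 26244x^7 + 45927x^6 + 45927x^5 + (229635/8)x^4 + (45927/4)x^3 + (45927/16)x^2 + (6561/16)x + 6561/256
the matrix is upper triangular; its diagonal is (1, 3, 9, 27, 81, 243, 729, 2187, 6561)
for a triangular matrix the eigenvalues are the diagonal entries, with algebraic multiplicity their repetition count


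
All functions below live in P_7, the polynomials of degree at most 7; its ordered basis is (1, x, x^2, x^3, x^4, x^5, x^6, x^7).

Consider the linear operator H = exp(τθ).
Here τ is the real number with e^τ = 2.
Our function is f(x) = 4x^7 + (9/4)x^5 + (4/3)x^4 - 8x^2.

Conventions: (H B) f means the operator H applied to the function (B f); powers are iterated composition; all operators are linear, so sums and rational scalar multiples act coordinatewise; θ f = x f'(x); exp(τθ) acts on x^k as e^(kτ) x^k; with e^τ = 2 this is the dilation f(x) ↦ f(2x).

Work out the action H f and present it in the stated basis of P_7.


the result is g(x) = 512x^7 + 72x^5 + (64/3)x^4 - 32x^2

exp(τθ) x^k = e^(kτ) x^k; with e^τ = 2 this sends x^k to 2^k x^k
x^2 ↦ 4 x^2
x^4 ↦ 16 x^4
x^5 ↦ 32 x^5
x^7 ↦ 128 x^7
applying this coordinatewise to f: exp(τθ) f = 512x^7 + 72x^5 + (64/3)x^4 - 32x^2


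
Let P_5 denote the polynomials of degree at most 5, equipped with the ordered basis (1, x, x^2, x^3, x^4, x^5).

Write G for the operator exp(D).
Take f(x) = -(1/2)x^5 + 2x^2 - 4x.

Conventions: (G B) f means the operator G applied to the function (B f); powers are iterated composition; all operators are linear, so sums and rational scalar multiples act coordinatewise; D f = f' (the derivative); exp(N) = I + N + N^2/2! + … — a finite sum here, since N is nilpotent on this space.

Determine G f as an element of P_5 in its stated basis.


the image equals g(x) = -(1/2)x^5 - (5/2)x^4 - 5x^3 - 3x^2 - (5/2)x - 5/2

order-1 term: -(5/2)x^4 + 4x - 4
order-2 term: -5x^3 + 2
order-3 term: -5x^2
order-4 term: -(5/2)x
order-5 term: -1/2
the series for exp(D) f terminates at order 5
exp(D) f = -(1/2)x^5 - (5/2)x^4 - 5x^3 - 3x^2 - (5/2)x - 5/2


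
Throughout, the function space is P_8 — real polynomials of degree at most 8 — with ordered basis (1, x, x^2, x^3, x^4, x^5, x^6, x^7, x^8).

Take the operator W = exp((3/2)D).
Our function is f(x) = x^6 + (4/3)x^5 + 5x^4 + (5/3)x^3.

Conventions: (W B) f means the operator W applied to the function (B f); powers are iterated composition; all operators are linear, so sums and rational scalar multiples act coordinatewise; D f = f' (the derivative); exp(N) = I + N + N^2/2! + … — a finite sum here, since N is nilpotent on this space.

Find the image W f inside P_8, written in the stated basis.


the result is g(x) = x^6 + (31/3)x^5 + (195/4)x^4 + (775/6)x^3 + (3135/16)x^2 + (2529/16)x + 3357/64

order-1 term: 9x^5 + 10x^4 + 30x^3 + (15/2)x^2
order-2 term: (135/4)x^4 + 30x^3 + (135/2)x^2 + (45/4)x
order-3 term: (135/2)x^3 + 45x^2 + (135/2)x + 45/8
order-4 term: (1215/16)x^2 + (135/4)x + 405/16
order-5 term: (729/16)x + 81/8
order-6 term: 729/64
the series for exp((3/2)D) f terminates at order 6
exp((3/2)D) f = x^6 + (31/3)x^5 + (195/4)x^4 + (775/6)x^3 + (3135/16)x^2 + (2529/16)x + 3357/64


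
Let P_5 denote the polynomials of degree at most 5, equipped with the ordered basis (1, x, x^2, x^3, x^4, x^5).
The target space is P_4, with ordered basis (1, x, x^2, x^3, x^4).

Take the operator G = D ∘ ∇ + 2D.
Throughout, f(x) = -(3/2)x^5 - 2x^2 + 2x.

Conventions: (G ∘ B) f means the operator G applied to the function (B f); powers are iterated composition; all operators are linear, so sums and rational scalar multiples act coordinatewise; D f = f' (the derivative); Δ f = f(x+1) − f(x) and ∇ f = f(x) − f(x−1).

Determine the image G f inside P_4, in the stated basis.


∇ f = -(15/2)x^4 + 15x^3 - 15x^2 + (7/2)x + 5/2
D ∇ f = -30x^3 + 45x^2 - 30x + 7/2
D f = -(15/2)x^4 - 4x + 2
(2D) f = -15x^4 - 8x + 4
(D ∘ ∇ + 2D) f = -15x^4 - 30x^3 + 45x^2 - 38x + 15/2

g(x) = -15x^4 - 30x^3 + 45x^2 - 38x + 15/2


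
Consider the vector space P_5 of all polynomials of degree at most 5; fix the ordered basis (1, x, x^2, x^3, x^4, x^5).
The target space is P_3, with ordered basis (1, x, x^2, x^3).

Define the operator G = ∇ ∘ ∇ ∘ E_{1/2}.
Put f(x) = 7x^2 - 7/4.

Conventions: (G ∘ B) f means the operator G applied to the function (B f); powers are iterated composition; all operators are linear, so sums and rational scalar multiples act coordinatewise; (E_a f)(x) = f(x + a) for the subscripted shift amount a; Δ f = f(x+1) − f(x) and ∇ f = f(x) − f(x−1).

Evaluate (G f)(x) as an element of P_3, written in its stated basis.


E_{1/2} f = 7x^2 + 7x
∇ E_{1/2} f = 14x
∇ ∇ E_{1/2} f = 14

the result is g(x) = 14


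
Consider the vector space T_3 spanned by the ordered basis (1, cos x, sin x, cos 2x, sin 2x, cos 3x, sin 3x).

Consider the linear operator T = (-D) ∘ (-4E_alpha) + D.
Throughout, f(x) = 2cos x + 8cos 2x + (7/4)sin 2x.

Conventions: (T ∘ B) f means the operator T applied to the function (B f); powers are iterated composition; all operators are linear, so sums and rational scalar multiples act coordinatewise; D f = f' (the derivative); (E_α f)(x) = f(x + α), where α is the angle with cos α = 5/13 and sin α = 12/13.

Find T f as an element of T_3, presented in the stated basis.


g(x) = -(96/13)cos x - (66/13)sin x - (17509/338)cos 2x + (3232/169)sin 2x

E_alpha f = (10/13)cos x - (24/13)sin x - (742/169)cos 2x - (4673/676)sin 2x
(-4E_alpha) f = -(40/13)cos x + (96/13)sin x + (2968/169)cos 2x + (4673/169)sin 2x
D (-4E_alpha) f = (96/13)cos x + (40/13)sin x + (9346/169)cos 2x - (5936/169)sin 2x
(-D) (-4E_alpha) f = -(96/13)cos x - (40/13)sin x - (9346/169)cos 2x + (5936/169)sin 2x
D f = -2sin x + (7/2)cos 2x - 16sin 2x
((-D) ∘ (-4E_alpha) + D) f = -(96/13)cos x - (66/13)sin x - (17509/338)cos 2x + (3232/169)sin 2x


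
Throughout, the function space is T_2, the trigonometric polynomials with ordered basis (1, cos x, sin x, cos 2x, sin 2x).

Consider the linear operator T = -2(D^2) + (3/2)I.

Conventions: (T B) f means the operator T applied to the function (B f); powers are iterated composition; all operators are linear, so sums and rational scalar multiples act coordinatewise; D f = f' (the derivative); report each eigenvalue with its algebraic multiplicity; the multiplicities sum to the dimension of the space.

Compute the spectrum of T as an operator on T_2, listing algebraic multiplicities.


λ = 3/2 (multiplicity 1), λ = 7/2 (multiplicity 2), λ = 19/2 (multiplicity 2)

image of 1: 3/2
image of cos x: (7/2)cos x
image of sin x: (7/2)sin x
image of cos 2x: (19/2)cos 2x
image of sin 2x: (19/2)sin 2x
the matrix is diagonal; its diagonal is (3/2, 7/2, 7/2, 19/2, 19/2)
for a triangular matrix the eigenvalues are the diagonal entries, with algebraic multiplicity their repetition count


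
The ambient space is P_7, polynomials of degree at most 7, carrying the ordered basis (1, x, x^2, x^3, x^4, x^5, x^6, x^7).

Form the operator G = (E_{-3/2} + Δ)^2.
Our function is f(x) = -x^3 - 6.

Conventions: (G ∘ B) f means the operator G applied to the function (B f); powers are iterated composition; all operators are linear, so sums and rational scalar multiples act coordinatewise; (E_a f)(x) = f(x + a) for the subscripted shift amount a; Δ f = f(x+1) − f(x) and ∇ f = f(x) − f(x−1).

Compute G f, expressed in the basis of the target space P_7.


E_{-3/2} f = -x^3 + (9/2)x^2 - (27/4)x - 21/8
Δ f = -3x^2 - 3x - 1
(E_{-3/2} + Δ) f = -x^3 + (3/2)x^2 - (39/4)x - 29/8
E_{-3/2} (E_{-3/2} + Δ) f = -x^3 + 6x^2 - 21x + 71/4
Δ (E_{-3/2} + Δ) f = -3x^2 - 37/4
(E_{-3/2} + Δ) (E_{-3/2} + Δ) f = -x^3 + 3x^2 - 21x + 17/2

g(x) = -x^3 + 3x^2 - 21x + 17/2


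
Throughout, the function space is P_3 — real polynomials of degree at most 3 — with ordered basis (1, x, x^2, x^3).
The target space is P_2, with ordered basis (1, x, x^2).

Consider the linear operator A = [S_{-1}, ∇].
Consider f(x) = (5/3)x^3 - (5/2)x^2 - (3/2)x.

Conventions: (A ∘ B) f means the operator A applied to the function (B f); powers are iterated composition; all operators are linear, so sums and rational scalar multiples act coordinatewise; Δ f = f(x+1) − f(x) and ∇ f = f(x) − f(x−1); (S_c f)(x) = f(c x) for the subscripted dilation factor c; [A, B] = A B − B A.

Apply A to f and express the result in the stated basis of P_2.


∇ f = 5x^2 - 10x + 8/3
S_{-1} ∇ f = 5x^2 + 10x + 8/3
S_{-1} f = -(5/3)x^3 - (5/2)x^2 + (3/2)x
∇ S_{-1} f = -5x^2 + 7/3
[S_{-1}, ∇] f = 10x^2 + 10x + 1/3

the result is g(x) = 10x^2 + 10x + 1/3


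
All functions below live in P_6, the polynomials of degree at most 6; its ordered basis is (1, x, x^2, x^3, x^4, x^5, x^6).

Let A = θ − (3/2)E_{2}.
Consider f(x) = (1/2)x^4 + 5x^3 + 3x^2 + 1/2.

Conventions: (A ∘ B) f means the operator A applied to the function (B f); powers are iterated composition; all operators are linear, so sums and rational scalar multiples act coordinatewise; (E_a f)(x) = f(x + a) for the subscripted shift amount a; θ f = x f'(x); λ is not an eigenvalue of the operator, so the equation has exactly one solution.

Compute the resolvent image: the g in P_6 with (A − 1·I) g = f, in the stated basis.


write g with unknown coordinates in the stated basis and equate coefficients in (A − 1·I) g = f
solving from the highest basis element down gives g = (1/3)x^4 + 18x^3 - 354x^2 + (3568/3)x - 3337/5
check: A g = (5/6)x^4 + 23x^3 - 351x^2 + (3568/3)x - 6669/10
so A g − 1·g = (1/2)x^4 + 5x^3 + 3x^2 + 1/2 = f ✓

g(x) = (1/3)x^4 + 18x^3 - 354x^2 + (3568/3)x - 3337/5


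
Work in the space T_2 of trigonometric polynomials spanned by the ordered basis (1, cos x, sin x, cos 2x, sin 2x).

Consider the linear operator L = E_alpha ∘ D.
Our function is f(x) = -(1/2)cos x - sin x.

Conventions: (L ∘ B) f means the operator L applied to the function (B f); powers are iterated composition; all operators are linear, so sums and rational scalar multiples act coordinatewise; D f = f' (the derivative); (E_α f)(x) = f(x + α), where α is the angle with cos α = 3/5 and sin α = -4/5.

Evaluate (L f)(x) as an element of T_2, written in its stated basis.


D f = -cos x + (1/2)sin x
E_alpha D f = -cos x - (1/2)sin x

g(x) = -cos x - (1/2)sin x


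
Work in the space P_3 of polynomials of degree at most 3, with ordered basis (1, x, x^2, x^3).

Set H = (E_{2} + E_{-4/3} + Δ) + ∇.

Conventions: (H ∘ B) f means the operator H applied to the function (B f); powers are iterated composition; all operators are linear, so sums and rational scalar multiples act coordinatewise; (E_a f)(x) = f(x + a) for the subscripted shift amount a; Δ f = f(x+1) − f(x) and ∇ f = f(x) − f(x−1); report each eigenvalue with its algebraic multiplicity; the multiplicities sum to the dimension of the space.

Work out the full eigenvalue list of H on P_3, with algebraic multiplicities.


λ = 2 (multiplicity 4)

image of 1: 2
image of x: 2x + 8/3
image of x^2: 2x^2 + (16/3)x + 52/9
image of x^3: 2x^3 + 8x^2 + (52/3)x + 206/27
the matrix is upper triangular; its diagonal is (2, 2, 2, 2)
for a triangular matrix the eigenvalues are the diagonal entries, with algebraic multiplicity their repetition count


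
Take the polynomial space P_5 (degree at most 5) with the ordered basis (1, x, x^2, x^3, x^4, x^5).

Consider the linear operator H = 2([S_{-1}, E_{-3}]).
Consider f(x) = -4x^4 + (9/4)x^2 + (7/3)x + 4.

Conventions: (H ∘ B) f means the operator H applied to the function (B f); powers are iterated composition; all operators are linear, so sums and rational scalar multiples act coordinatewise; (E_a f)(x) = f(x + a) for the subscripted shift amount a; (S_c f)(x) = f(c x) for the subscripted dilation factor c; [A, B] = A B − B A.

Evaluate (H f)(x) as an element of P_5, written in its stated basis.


E_{-3} f = -4x^4 + 48x^3 - (855/4)x^2 + (2525/6)x - 1227/4
S_{-1} E_{-3} f = -4x^4 - 48x^3 - (855/4)x^2 - (2525/6)x - 1227/4
S_{-1} f = -4x^4 + (9/4)x^2 - (7/3)x + 4
E_{-3} S_{-1} f = -4x^4 + 48x^3 - (855/4)x^2 + (2497/6)x - 1171/4
[S_{-1}, E_{-3}] f = -96x^3 - 837x - 14
(2([S_{-1}, E_{-3}])) f = -192x^3 - 1674x - 28

the result is g(x) = -192x^3 - 1674x - 28


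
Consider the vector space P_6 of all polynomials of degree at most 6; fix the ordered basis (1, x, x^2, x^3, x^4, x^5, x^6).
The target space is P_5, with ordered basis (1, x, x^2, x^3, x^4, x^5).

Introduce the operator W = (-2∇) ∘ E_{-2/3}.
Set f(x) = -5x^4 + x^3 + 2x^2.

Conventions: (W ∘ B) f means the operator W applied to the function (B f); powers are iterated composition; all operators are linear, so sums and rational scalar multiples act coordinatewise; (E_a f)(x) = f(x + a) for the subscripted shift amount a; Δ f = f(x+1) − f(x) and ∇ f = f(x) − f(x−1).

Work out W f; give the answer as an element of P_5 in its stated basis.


E_{-2/3} f = -5x^4 + (43/3)x^3 - (40/3)x^2 + (124/27)x - 32/81
∇ E_{-2/3} f = -20x^3 + 73x^2 - (269/3)x + 1006/27
(-2∇) E_{-2/3} f = 40x^3 - 146x^2 + (538/3)x - 2012/27

g(x) = 40x^3 - 146x^2 + (538/3)x - 2012/27


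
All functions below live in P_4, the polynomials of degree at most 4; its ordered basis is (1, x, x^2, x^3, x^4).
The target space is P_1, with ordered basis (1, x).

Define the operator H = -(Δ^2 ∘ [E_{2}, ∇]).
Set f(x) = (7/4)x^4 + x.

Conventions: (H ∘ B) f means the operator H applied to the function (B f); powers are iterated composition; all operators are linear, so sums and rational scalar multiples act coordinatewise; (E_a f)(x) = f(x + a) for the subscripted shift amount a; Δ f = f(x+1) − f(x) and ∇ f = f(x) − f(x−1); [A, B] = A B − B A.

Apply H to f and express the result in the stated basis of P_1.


the result is g(x) = 0

∇ f = 7x^3 - (21/2)x^2 + 7x - 3/4
E_{2} ∇ f = 7x^3 + (63/2)x^2 + 49x + 109/4
E_{2} f = (7/4)x^4 + 14x^3 + 42x^2 + 57x + 30
∇ E_{2} f = 7x^3 + (63/2)x^2 + 49x + 109/4
[E_{2}, ∇] f = 0
Δ [E_{2}, ∇] f = 0
Δ Δ [E_{2}, ∇] f = 0
(-(Δ^2 ∘ [E_{2}, ∇])) f = 0


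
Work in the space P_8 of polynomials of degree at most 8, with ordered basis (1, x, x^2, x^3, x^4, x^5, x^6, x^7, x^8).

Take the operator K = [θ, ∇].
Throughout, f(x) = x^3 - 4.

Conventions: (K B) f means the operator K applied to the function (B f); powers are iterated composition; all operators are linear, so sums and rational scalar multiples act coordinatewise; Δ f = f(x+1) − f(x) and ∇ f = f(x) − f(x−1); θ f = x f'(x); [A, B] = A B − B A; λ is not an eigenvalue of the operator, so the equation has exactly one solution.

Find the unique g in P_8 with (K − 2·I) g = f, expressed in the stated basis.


the result is g(x) = -(1/2)x^3 + (3/4)x^2 - (9/4)x + 37/8

write g with unknown coordinates in the stated basis and equate coefficients in (K − 2·I) g = f
solving from the highest basis element down gives g = -(1/2)x^3 + (3/4)x^2 - (9/4)x + 37/8
check: K g = (3/2)x^2 - (9/2)x + 21/4
so K g − 2·g = x^3 - 4 = f ✓


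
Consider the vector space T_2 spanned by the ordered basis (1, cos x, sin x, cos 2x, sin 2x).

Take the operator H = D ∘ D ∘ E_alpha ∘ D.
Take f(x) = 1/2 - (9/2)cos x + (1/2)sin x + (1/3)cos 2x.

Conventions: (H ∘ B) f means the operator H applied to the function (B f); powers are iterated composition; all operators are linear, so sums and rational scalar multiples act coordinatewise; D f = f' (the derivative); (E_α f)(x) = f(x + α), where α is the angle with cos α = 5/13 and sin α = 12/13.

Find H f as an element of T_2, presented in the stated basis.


the image equals g(x) = -(113/26)cos x - (33/26)sin x + (320/169)cos 2x - (952/507)sin 2x

D f = (1/2)cos x + (9/2)sin x - (2/3)sin 2x
E_alpha D f = (113/26)cos x + (33/26)sin x - (80/169)cos 2x + (238/507)sin 2x
D (E_alpha ∘ D) f = (33/26)cos x - (113/26)sin x + (476/507)cos 2x + (160/169)sin 2x
D D (E_alpha ∘ D) f = -(113/26)cos x - (33/26)sin x + (320/169)cos 2x - (952/507)sin 2x


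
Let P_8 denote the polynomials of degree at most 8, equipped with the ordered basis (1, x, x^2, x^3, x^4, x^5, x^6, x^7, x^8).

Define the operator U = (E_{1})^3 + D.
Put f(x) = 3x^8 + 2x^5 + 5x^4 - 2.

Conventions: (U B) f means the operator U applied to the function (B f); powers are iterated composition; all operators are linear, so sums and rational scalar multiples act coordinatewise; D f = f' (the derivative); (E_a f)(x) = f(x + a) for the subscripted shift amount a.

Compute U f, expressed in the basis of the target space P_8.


E_{1} f = 3x^8 + 24x^7 + 84x^6 + 170x^5 + 225x^4 + 208x^3 + 134x^2 + 54x + 8
E_{1} E_{1} f = 3x^8 + 48x^7 + 336x^6 + 1346x^5 + 3385x^4 + 5496x^3 + 5656x^2 + 3392x + 910
E_{1} E_{1} E_{1} f = 3x^8 + 72x^7 + 756x^6 + 4538x^5 + 17045x^4 + 41064x^3 + 62046x^2 + 53838x + 20572
D f = 24x^7 + 10x^4 + 20x^3
((E_{1})^3 + D) f = 3x^8 + 96x^7 + 756x^6 + 4538x^5 + 17055x^4 + 41084x^3 + 62046x^2 + 53838x + 20572

the result is g(x) = 3x^8 + 96x^7 + 756x^6 + 4538x^5 + 17055x^4 + 41084x^3 + 62046x^2 + 53838x + 20572


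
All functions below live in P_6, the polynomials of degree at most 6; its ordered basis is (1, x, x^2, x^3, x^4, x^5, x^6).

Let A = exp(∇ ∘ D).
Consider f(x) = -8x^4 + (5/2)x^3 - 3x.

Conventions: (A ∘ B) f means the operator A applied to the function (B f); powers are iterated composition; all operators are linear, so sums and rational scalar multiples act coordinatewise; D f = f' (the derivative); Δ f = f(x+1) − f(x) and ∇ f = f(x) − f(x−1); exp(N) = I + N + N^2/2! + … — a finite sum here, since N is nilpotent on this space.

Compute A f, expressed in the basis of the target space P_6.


order-1 term: -96x^2 + 111x - 79/2
order-2 term: -96
the series for exp(∇ ∘ D) f terminates at order 2
exp(∇ ∘ D) f = -8x^4 + (5/2)x^3 - 96x^2 + 108x - 271/2

the result is g(x) = -8x^4 + (5/2)x^3 - 96x^2 + 108x - 271/2


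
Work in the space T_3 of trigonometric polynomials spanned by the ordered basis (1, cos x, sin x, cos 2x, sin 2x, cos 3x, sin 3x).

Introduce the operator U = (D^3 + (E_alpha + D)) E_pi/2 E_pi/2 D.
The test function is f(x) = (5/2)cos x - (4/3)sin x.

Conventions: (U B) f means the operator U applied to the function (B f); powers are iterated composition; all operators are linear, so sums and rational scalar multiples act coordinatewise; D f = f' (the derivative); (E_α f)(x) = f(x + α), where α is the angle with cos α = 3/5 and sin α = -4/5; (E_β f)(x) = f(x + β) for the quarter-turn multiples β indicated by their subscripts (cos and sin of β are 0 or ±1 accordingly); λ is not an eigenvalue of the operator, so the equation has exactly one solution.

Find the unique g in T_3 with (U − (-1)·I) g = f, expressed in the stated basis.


write g with unknown coordinates in the stated basis and equate coefficients in (U − (-1)·I) g = f
solving from the highest basis element down gives g = -(3/4)cos x - (53/12)sin x
check: U g = (13/4)cos x + (37/12)sin x
so U g − (-1)·g = (5/2)cos x - (4/3)sin x = f ✓

the image equals g(x) = -(3/4)cos x - (53/12)sin x


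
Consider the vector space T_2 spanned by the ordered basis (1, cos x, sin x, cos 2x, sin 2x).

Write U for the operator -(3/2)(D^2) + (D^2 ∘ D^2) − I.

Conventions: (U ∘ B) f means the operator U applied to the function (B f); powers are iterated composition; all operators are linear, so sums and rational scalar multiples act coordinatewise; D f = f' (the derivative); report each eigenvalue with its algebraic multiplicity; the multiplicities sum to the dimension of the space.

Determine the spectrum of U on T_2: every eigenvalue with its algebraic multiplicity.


λ = -1 (multiplicity 1), λ = 3/2 (multiplicity 2), λ = 21 (multiplicity 2)

image of 1: -1
image of cos x: (3/2)cos x
image of sin x: (3/2)sin x
image of cos 2x: 21cos 2x
image of sin 2x: 21sin 2x
the matrix is diagonal; its diagonal is (-1, 3/2, 3/2, 21, 21)
for a triangular matrix the eigenvalues are the diagonal entries, with algebraic multiplicity their repetition count


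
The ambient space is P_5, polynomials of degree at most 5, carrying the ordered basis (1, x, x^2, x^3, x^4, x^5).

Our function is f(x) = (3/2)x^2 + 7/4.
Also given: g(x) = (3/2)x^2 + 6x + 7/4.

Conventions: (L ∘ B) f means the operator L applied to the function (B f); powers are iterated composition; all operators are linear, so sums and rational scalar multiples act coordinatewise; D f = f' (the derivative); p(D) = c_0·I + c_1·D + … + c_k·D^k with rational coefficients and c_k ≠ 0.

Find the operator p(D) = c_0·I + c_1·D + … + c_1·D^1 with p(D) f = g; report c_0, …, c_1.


p(D) = I + 2·D, i.e. c_0 = 1, c_1 = 2

D^0 f = (3/2)x^2 + 7/4
D^1 f = 3x
matching coefficients of g against c_0 f + c_1 Df + … from the top degree down determines the c_i
solution: c_0 = 1, c_1 = 2


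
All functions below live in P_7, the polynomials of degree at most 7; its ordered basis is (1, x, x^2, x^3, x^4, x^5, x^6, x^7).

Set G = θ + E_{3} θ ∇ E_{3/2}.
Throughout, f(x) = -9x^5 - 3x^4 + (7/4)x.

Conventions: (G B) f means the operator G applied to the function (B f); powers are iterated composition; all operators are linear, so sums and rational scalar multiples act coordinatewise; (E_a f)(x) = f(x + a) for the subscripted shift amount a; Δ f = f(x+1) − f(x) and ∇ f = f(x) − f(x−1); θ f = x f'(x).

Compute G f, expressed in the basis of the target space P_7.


θ f = -45x^5 - 12x^4 + (7/4)x
E_{3/2} f = -9x^5 - (141/2)x^4 - (441/2)x^3 - (1377/4)x^2 - (4265/16)x - 2589/32
∇ E_{3/2} f = -45x^4 - 192x^3 - (657/2)x^2 - 264x - 1301/16
θ ∇ E_{3/2} f = -180x^4 - 576x^3 - 657x^2 - 264x
E_{3} (θ ∇ E_{3/2}) f = -180x^4 - 2736x^3 - 15561x^2 - 39198x - 36837
(θ + E_{3} θ ∇ E_{3/2}) f = -45x^5 - 192x^4 - 2736x^3 - 15561x^2 - (156785/4)x - 36837

g(x) = -45x^5 - 192x^4 - 2736x^3 - 15561x^2 - (156785/4)x - 36837


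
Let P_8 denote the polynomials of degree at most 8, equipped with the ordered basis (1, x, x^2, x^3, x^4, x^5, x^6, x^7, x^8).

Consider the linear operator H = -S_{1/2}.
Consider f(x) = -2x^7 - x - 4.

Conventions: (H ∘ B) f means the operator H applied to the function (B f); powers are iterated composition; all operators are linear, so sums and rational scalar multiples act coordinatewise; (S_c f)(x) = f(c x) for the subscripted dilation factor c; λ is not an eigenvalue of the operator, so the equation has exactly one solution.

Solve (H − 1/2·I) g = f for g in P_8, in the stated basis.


write g with unknown coordinates in the stated basis and equate coefficients in (H − 1/2·I) g = f
solving from the highest basis element down gives g = (256/65)x^7 + x + 8/3
check: H g = -(2/65)x^7 - (1/2)x - 8/3
so H g − 1/2·g = -2x^7 - x - 4 = f ✓

the result is g(x) = (256/65)x^7 + x + 8/3


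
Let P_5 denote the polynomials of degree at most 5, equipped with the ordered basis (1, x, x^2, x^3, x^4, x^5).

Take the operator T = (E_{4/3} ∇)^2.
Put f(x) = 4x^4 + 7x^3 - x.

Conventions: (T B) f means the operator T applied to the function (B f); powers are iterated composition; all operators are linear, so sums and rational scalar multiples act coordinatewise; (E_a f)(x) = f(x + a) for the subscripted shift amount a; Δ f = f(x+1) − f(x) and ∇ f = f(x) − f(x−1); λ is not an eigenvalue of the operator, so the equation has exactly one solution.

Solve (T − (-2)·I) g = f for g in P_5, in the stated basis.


the result is g(x) = 2x^4 + (7/2)x^3 - 12x^2 - 51x - 245/6

write g with unknown coordinates in the stated basis and equate coefficients in (T − (-2)·I) g = f
solving from the highest basis element down gives g = 2x^4 + (7/2)x^3 - 12x^2 - 51x - 245/6
check: T g = 24x^2 + 101x + 245/3
so T g − (-2)·g = 4x^4 + 7x^3 - x = f ✓


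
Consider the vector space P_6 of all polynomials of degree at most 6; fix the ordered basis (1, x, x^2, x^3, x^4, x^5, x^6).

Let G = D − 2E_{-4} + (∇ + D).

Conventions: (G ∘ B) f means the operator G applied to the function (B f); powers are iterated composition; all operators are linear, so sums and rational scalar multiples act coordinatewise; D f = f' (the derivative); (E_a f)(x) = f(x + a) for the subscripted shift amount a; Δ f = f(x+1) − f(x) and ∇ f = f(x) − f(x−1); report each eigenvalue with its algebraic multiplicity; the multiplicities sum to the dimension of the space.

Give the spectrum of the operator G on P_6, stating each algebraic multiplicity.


image of 1: -2
image of x: -2x + 11
image of x^2: -2x^2 + 22x - 33
image of x^3: -2x^3 + 33x^2 - 99x + 129
image of x^4: -2x^4 + 44x^3 - 198x^2 + 516x - 513
image of x^5: -2x^5 + 55x^4 - 330x^3 + 1290x^2 - 2565x + 2049
image of x^6: -2x^6 + 66x^5 - 495x^4 + 2580x^3 - 7695x^2 + 12294x - 8193
the matrix is upper triangular; its diagonal is (-2, -2, -2, -2, -2, -2, -2)
for a triangular matrix the eigenvalues are the diagonal entries, with algebraic multiplicity their repetition count

λ = -2 (multiplicity 7)


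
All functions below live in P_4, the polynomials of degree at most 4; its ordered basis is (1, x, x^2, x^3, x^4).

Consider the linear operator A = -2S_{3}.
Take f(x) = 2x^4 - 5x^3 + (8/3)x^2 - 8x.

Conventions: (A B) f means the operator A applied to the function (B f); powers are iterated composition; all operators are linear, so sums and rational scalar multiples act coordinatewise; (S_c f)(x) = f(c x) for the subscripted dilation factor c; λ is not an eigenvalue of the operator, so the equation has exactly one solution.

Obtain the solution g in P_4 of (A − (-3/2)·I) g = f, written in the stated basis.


the image equals g(x) = -(4/321)x^4 + (2/21)x^3 - (16/99)x^2 + (16/9)x

write g with unknown coordinates in the stated basis and equate coefficients in (A − (-3/2)·I) g = f
solving from the highest basis element down gives g = -(4/321)x^4 + (2/21)x^3 - (16/99)x^2 + (16/9)x
check: A g = (216/107)x^4 - (36/7)x^3 + (32/11)x^2 - (32/3)x
so A g − (-3/2)·g = 2x^4 - 5x^3 + (8/3)x^2 - 8x = f ✓


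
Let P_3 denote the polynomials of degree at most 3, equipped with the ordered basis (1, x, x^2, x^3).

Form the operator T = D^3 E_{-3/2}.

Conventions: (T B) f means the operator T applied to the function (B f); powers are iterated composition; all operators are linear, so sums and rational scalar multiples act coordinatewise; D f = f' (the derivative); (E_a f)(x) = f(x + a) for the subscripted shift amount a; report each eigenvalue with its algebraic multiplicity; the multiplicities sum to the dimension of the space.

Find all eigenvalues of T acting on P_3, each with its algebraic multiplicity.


image of 1: 0
image of x: 0
image of x^2: 0
image of x^3: 6
the matrix is upper triangular; its diagonal is (0, 0, 0, 0)
for a triangular matrix the eigenvalues are the diagonal entries, with algebraic multiplicity their repetition count

λ = 0 (multiplicity 4)


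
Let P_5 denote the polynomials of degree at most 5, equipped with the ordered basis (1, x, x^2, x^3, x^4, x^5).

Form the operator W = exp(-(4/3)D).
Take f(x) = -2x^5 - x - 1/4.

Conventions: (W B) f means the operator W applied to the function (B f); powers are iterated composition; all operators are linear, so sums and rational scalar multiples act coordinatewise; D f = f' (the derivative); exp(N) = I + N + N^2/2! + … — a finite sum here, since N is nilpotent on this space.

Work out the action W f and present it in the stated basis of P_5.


order-1 term: (40/3)x^4 + 4/3
order-2 term: -(320/9)x^3
order-3 term: (1280/27)x^2
order-4 term: -(2560/81)x
order-5 term: 2048/243
the series for exp(-(4/3)D) f terminates at order 5
exp(-(4/3)D) f = -2x^5 + (40/3)x^4 - (320/9)x^3 + (1280/27)x^2 - (2641/81)x + 9245/972

the result is g(x) = -2x^5 + (40/3)x^4 - (320/9)x^3 + (1280/27)x^2 - (2641/81)x + 9245/972


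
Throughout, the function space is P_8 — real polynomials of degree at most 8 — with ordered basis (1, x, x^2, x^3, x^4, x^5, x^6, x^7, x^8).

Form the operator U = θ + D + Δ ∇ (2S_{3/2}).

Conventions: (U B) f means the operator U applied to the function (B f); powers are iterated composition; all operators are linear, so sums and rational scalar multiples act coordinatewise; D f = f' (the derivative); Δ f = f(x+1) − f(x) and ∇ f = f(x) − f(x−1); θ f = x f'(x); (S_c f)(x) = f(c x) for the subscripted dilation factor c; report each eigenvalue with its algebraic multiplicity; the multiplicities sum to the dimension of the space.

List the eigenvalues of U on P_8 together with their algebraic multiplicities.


λ = 0 (multiplicity 1), λ = 1 (multiplicity 1), λ = 2 (multiplicity 1), λ = 3 (multiplicity 1), λ = 4 (multiplicity 1), λ = 5 (multiplicity 1), λ = 6 (multiplicity 1), λ = 7 (multiplicity 1), λ = 8 (multiplicity 1)

image of 1: 0
image of x: x + 1
image of x^2: 2x^2 + 2x + 9
image of x^3: 3x^3 + 3x^2 + (81/2)x
image of x^4: 4x^4 + 4x^3 + (243/2)x^2 + 81/4
image of x^5: 5x^5 + 5x^4 + (1215/4)x^3 + (1215/8)x
image of x^6: 6x^6 + 6x^5 + (10935/16)x^4 + (10935/16)x^2 + 729/16
image of x^7: 7x^7 + 7x^6 + (45927/32)x^5 + (76545/32)x^3 + (15309/32)x
image of x^8: 8x^8 + 8x^7 + (45927/16)x^6 + (229635/32)x^4 + (45927/16)x^2 + 6561/64
the matrix is upper triangular; its diagonal is (0, 1, 2, 3, 4, 5, 6, 7, 8)
for a triangular matrix the eigenvalues are the diagonal entries, with algebraic multiplicity their repetition count


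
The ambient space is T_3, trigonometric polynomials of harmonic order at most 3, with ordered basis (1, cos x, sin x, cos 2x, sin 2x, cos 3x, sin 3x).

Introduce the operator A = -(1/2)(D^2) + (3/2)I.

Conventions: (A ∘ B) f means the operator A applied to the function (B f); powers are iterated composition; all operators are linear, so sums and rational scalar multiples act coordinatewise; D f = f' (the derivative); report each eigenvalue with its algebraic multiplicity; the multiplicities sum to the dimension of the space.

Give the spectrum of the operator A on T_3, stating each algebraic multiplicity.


λ = 3/2 (multiplicity 1), λ = 2 (multiplicity 2), λ = 7/2 (multiplicity 2), λ = 6 (multiplicity 2)

image of 1: 3/2
image of cos x: 2cos x
image of sin x: 2sin x
image of cos 2x: (7/2)cos 2x
image of sin 2x: (7/2)sin 2x
image of cos 3x: 6cos 3x
image of sin 3x: 6sin 3x
the matrix is diagonal; its diagonal is (3/2, 2, 2, 7/2, 7/2, 6, 6)
for a triangular matrix the eigenvalues are the diagonal entries, with algebraic multiplicity their repetition count


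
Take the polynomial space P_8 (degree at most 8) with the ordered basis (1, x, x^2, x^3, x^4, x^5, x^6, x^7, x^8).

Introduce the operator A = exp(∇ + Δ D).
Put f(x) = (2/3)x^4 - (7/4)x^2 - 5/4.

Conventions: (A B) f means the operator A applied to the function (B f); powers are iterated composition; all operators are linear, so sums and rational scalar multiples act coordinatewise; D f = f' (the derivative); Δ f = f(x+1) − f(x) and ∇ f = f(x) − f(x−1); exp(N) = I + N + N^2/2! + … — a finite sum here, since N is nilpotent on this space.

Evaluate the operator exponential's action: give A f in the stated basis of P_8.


order-1 term: (8/3)x^3 + 4x^2 + (43/6)x + 1/4
order-2 term: 4x^2 + 8x + 131/12
order-3 term: (8/3)x + 4
order-4 term: 2/3
the series for exp(∇ + Δ D) f terminates at order 4
exp(∇ + Δ D) f = (2/3)x^4 + (8/3)x^3 + (25/4)x^2 + (107/6)x + 175/12

g(x) = (2/3)x^4 + (8/3)x^3 + (25/4)x^2 + (107/6)x + 175/12


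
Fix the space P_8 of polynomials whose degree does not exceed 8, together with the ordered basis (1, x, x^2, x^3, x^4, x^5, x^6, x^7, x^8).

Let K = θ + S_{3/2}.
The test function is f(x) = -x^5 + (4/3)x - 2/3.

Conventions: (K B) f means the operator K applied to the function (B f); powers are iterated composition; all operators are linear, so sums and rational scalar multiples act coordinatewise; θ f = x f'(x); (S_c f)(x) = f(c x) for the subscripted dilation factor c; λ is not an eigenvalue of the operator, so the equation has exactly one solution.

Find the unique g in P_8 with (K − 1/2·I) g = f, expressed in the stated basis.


write g with unknown coordinates in the stated basis and equate coefficients in (K − 1/2·I) g = f
solving from the highest basis element down gives g = -(32/387)x^5 + (2/3)x - 4/3
check: K g = -(403/387)x^5 + (5/3)x - 4/3
so K g − 1/2·g = -x^5 + (4/3)x - 2/3 = f ✓

the result is g(x) = -(32/387)x^5 + (2/3)x - 4/3


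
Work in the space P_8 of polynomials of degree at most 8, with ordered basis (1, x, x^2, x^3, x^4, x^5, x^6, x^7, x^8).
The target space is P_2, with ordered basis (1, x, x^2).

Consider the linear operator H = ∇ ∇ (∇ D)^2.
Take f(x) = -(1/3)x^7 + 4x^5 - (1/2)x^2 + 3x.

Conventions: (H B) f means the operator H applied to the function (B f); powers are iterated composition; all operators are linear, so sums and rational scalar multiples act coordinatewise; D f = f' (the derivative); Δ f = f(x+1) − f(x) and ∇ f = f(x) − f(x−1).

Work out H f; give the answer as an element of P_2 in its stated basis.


the image equals g(x) = -1680x + 3360

D f = -(7/3)x^6 + 20x^4 - x + 3
∇ D f = -14x^5 + 35x^4 + (100/3)x^3 - 85x^2 + 66x - 56/3
D (∇ D) f = -70x^4 + 140x^3 + 100x^2 - 170x + 66
∇ D (∇ D) f = -280x^3 + 840x^2 - 500x - 60
∇ (∇ D)^2 f = -840x^2 + 2520x - 1620
∇ ∇ (∇ D)^2 f = -1680x + 3360


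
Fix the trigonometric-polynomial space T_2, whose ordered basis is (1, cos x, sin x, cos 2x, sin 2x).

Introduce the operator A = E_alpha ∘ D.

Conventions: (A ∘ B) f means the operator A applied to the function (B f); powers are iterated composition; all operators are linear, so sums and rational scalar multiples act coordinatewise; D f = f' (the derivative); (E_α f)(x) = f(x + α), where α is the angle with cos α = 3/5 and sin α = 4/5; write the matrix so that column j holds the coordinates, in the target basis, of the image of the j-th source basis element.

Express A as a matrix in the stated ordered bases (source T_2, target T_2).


image of 1: 0
image of cos x: -(4/5)cos x - (3/5)sin x
image of sin x: (3/5)cos x - (4/5)sin x
image of cos 2x: -(48/25)cos 2x + (14/25)sin 2x
image of sin 2x: -(14/25)cos 2x - (48/25)sin 2x
each image's coordinates form column j of the matrix

the matrix is [[0, 0, 0, 0, 0]; [0, -4/5, 3/5, 0, 0]; [0, -3/5, -4/5, 0, 0]; [0, 0, 0, -48/25, -14/25]; [0, 0, 0, 14/25, -48/25]] (rows listed top to bottom)


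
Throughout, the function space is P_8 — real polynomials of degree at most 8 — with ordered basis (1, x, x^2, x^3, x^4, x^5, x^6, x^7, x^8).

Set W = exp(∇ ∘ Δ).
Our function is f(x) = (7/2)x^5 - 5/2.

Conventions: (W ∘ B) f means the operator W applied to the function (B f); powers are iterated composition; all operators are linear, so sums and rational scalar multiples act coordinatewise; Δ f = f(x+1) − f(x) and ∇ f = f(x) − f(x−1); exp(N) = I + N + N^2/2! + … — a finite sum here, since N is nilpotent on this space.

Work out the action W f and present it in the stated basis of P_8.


the result is g(x) = (7/2)x^5 + 70x^3 + 245x - 5/2

order-1 term: 70x^3 + 35x
order-2 term: 210x
the series for exp(∇ ∘ Δ) f terminates at order 2
exp(∇ ∘ Δ) f = (7/2)x^5 + 70x^3 + 245x - 5/2


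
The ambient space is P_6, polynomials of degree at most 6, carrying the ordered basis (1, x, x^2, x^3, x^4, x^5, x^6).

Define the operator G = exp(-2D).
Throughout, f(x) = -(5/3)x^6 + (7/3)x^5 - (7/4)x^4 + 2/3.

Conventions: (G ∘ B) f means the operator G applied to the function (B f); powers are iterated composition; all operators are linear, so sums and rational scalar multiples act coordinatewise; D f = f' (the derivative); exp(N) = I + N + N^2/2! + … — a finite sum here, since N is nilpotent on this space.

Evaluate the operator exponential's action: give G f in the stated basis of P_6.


order-1 term: 20x^5 - (70/3)x^4 + 14x^3
order-2 term: -100x^4 + (280/3)x^3 - 42x^2
order-3 term: (800/3)x^3 - (560/3)x^2 + 56x
order-4 term: -400x^2 + (560/3)x - 28
order-5 term: 320x - 224/3
order-6 term: -320/3
the series for exp(-2D) f terminates at order 6
exp(-2D) f = -(5/3)x^6 + (67/3)x^5 - (1501/12)x^4 + 374x^3 - (1886/3)x^2 + (1688/3)x - 626/3

the result is g(x) = -(5/3)x^6 + (67/3)x^5 - (1501/12)x^4 + 374x^3 - (1886/3)x^2 + (1688/3)x - 626/3


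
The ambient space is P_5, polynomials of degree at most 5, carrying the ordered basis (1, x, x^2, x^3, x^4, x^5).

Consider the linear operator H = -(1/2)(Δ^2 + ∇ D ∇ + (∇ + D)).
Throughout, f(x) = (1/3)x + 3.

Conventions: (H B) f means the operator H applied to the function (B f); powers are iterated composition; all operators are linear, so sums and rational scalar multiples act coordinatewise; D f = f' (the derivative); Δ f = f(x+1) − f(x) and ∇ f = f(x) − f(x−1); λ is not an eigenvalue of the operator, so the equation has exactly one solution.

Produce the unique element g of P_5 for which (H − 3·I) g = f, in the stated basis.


write g with unknown coordinates in the stated basis and equate coefficients in (H − 3·I) g = f
solving from the highest basis element down gives g = -(1/9)x - 26/27
check: H g = 1/9
so H g − 3·g = (1/3)x + 3 = f ✓

g(x) = -(1/9)x - 26/27
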